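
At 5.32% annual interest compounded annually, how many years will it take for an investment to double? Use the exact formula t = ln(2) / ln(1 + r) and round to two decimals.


Doubling condition: (1 + r)^t = 2
Take ln of both sides: t × ln(1 + r) = ln(2)
t = ln(2) / ln(1 + r)
t = 0.693147 / 0.051833
t = 13.37

t = ln(2) / ln(1 + r) = 13.37 years


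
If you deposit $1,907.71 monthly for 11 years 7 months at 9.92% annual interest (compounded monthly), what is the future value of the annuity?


Future value of an ordinary annuity: FV = PMT × ((1 + r)^n − 1) / r
Monthly rate r = 0.0992/12 ≈ 0.00826667, n = 139
FV = $1,907.71 × ((1 + 0.0992/12)^139 − 1) / (0.0992/12)
FV = $1,907.71 × 258.916705
FV = $493,937.99

FV = PMT × ((1+r)^n - 1)/r = $493,937.99


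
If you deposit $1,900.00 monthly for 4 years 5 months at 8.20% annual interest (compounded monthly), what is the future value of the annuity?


Future value of an ordinary annuity: FV = PMT × ((1 + r)^n − 1) / r
Monthly rate r = 0.082/12 ≈ 0.00683333, n = 53
FV = $1,900.00 × ((1 + 0.082/12)^53 − 1) / (0.082/12)
FV = $1,900.00 × 63.610247
FV = $120,859.47

FV = PMT × ((1+r)^n - 1)/r = $120,859.47


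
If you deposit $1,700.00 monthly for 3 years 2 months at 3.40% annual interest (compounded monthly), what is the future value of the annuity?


Future value of an ordinary annuity: FV = PMT × ((1 + r)^n − 1) / r
Monthly rate r = 0.034/12 ≈ 0.00283333, n = 38
FV = $1,700.00 × ((1 + 0.034/12)^38 − 1) / (0.034/12)
FV = $1,700.00 × 40.061267
FV = $68,104.15

FV = PMT × ((1+r)^n - 1)/r = $68,104.15


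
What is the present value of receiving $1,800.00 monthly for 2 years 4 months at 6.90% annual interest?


Present value of an ordinary annuity: PV = PMT × (1 − (1 + r)^(−n)) / r
Monthly rate r = 0.069/12 = 0.00575, n = 28
PV = $1,800.00 × (1 − (1 + 0.069/12)^(−28)) / (0.069/12)
PV = $1,800.00 × 25.793965
PV = $46,429.14

PV = PMT × (1-(1+r)^(-n))/r = $46,429.14


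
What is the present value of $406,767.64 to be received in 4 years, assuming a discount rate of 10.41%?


Present value formula: PV = FV / (1 + r)^t
PV = $406,767.64 / (1 + 0.1041)^4
PV = $406,767.64 / 1.48605074
PV = $273,723.92

PV = FV / (1 + r)^t = $273,723.92


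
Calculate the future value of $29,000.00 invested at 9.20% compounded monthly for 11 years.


Compound interest formula: A = P(1 + r/n)^(nt)
A = $29,000.00 × (1 + 0.092/12)^(12 × 11)
Growth factor: (1 + 0.092/12)^132 = 2.740500
A = $29,000.00 × 2.740500
A = $79,474.50

A = P(1 + r/n)^(nt) = $79,474.50


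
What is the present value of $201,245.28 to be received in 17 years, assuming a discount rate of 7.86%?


Present value formula: PV = FV / (1 + r)^t
PV = $201,245.28 / (1 + 0.0786)^17
PV = $201,245.28 / 3.619321
PV = $55,603.05

PV = FV / (1 + r)^t = $55,603.05


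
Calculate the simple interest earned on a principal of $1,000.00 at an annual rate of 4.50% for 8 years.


Simple interest formula: I = P × r × t
I = $1,000.00 × 0.045 × 8
I = $360.00

I = P × r × t = $360.00


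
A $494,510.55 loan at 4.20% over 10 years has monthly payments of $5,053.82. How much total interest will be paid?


Total paid over the life of the loan = PMT × n.
Total paid = $5,053.82 × 120 = $606,458.40
Total interest = total paid − principal = $606,458.40 − $494,510.55 = $111,947.85

Total interest = (PMT × n) - PV = $111,947.85


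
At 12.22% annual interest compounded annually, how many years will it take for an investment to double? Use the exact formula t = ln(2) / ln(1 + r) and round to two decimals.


Doubling condition: (1 + r)^t = 2
Take ln of both sides: t × ln(1 + r) = ln(2)
t = ln(2) / ln(1 + r)
t = 0.693147 / 0.115291
t = 6.01

t = ln(2) / ln(1 + r) = 6.01 years


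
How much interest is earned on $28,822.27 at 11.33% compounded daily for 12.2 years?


Compound interest earned = final amount − principal.
A = P(1 + r/n)^(nt) = $28,822.27 × (1 + 0.1133/365)^(365 × 12.2) = $114,800.27
Interest = A − P = $114,800.27 − $28,822.27 = $85,978.00

Interest = A - P = $85,978.00


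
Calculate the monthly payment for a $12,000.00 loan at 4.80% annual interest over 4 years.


Loan payment formula: PMT = PV × r / (1 − (1 + r)^(−n))
Monthly rate r = 0.048/12 = 0.004, n = 48 months
Denominator: 1 − (1 + 0.048/12)^(−48) = 0.174377
PMT = $12,000.00 × (0.048/12) / 0.174377
PMT = $275.27 per month

PMT = PV × r / (1-(1+r)^(-n)) = $275.27/month


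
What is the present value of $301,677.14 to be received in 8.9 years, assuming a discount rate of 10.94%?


Present value formula: PV = FV / (1 + r)^t
PV = $301,677.14 / (1 + 0.1094)^8.9
PV = $301,677.14 / 2.5193276
PV = $119,745.10

PV = FV / (1 + r)^t = $119,745.10


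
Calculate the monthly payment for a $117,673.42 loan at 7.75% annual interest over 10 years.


Loan payment formula: PMT = PV × r / (1 − (1 + r)^(−n))
Monthly rate r = 0.0775/12 ≈ 0.00645833, n = 120 months
Denominator: 1 − (1 + 0.0775/12)^(−120) = 0.538147
PMT = $117,673.42 × (0.0775/12) / 0.538147
PMT = $1,412.21 per month

PMT = PV × r / (1-(1+r)^(-n)) = $1,412.21/month


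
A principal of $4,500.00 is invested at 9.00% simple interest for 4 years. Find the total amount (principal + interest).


Total amount formula: A = P(1 + rt) = P + P·r·t
Interest: I = P × r × t = $4,500.00 × 0.09 × 4 = $1,620.00
A = P + I = $4,500.00 + $1,620.00 = $6,120.00

A = P + I = P(1 + rt) = $6,120.00


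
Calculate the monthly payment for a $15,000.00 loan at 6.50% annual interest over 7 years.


Loan payment formula: PMT = PV × r / (1 − (1 + r)^(−n))
Monthly rate r = 0.065/12 ≈ 0.00541667, n = 84 months
Denominator: 1 − (1 + 0.065/12)^(−84) = 0.364773
PMT = $15,000.00 × (0.065/12) / 0.364773
PMT = $222.74 per month

PMT = PV × r / (1-(1+r)^(-n)) = $222.74/month


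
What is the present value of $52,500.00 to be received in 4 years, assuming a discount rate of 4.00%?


Present value formula: PV = FV / (1 + r)^t
PV = $52,500.00 / (1 + 0.04)^4
PV = $52,500.00 / 1.1698586
PV = $44,877.22

PV = FV / (1 + r)^t = $44,877.22


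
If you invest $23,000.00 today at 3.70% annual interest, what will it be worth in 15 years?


Future value formula: FV = PV × (1 + r)^t
FV = $23,000.00 × (1 + 0.037)^15
FV = $23,000.00 × 1.724572
FV = $39,665.16

FV = PV × (1 + r)^t = $39,665.16


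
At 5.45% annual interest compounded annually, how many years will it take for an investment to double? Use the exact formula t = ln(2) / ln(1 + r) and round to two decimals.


Doubling condition: (1 + r)^t = 2
Take ln of both sides: t × ln(1 + r) = ln(2)
t = ln(2) / ln(1 + r)
t = 0.693147 / 0.053067
t = 13.06

t = ln(2) / ln(1 + r) = 13.06 years


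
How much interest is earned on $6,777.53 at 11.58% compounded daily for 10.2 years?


Compound interest earned = final amount − principal.
A = P(1 + r/n)^(nt) = $6,777.53 × (1 + 0.1158/365)^(365 × 10.2) = $22,078.08
Interest = A − P = $22,078.08 − $6,777.53 = $15,300.55

Interest = A - P = $15,300.55


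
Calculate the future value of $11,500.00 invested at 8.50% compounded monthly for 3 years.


Compound interest formula: A = P(1 + r/n)^(nt)
A = $11,500.00 × (1 + 0.085/12)^(12 × 3)
Growth factor: (1 + 0.085/12)^36 = 1.289302
A = $11,500.00 × 1.289302
A = $14,826.97

A = P(1 + r/n)^(nt) = $14,826.97


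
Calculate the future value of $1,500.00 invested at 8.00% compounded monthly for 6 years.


Compound interest formula: A = P(1 + r/n)^(nt)
A = $1,500.00 × (1 + 0.08/12)^(12 × 6)
Growth factor: (1 + 0.08/12)^72 = 1.613502
A = $1,500.00 × 1.613502
A = $2,420.25

A = P(1 + r/n)^(nt) = $2,420.25


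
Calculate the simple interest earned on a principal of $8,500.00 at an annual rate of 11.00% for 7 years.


Simple interest formula: I = P × r × t
I = $8,500.00 × 0.11 × 7
I = $6,545.00

I = P × r × t = $6,545.00


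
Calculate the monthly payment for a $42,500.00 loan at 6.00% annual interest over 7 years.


Loan payment formula: PMT = PV × r / (1 − (1 + r)^(−n))
Monthly rate r = 0.06/12 = 0.005, n = 84 months
Denominator: 1 − (1 + 0.06/12)^(−84) = 0.342265
PMT = $42,500.00 × (0.06/12) / 0.342265
PMT = $620.86 per month

PMT = PV × r / (1-(1+r)^(-n)) = $620.86/month


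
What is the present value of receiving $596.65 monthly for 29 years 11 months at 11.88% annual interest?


Present value of an ordinary annuity: PV = PMT × (1 − (1 + r)^(−n)) / r
Monthly rate r = 0.1188/12 = 0.0099, n = 359
PV = $596.65 × (1 − (1 + 0.1188/12)^(−359)) / (0.1188/12)
PV = $596.65 × 98.069547
PV = $58,513.20

PV = PMT × (1-(1+r)^(-n))/r = $58,513.20


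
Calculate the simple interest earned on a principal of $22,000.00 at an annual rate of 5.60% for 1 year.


Simple interest formula: I = P × r × t
I = $22,000.00 × 0.056 × 1
I = $1,232.00

I = P × r × t = $1,232.00


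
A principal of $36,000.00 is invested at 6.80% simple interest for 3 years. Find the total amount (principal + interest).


Total amount formula: A = P(1 + rt) = P + P·r·t
Interest: I = P × r × t = $36,000.00 × 0.068 × 3 = $7,344.00
A = P + I = $36,000.00 + $7,344.00 = $43,344.00

A = P + I = P(1 + rt) = $43,344.00


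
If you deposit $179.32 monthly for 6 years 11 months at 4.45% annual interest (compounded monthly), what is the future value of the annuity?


Future value of an ordinary annuity: FV = PMT × ((1 + r)^n − 1) / r
Monthly rate r = 0.0445/12 ≈ 0.00370833, n = 83
FV = $179.32 × ((1 + 0.0445/12)^83 − 1) / (0.0445/12)
FV = $179.32 × 96.982459
FV = $17,390.89

FV = PMT × ((1+r)^n - 1)/r = $17,390.89


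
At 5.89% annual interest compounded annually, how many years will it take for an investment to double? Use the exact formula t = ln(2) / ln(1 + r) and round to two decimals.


Doubling condition: (1 + r)^t = 2
Take ln of both sides: t × ln(1 + r) = ln(2)
t = ln(2) / ln(1 + r)
t = 0.693147 / 0.057231
t = 12.11

t = ln(2) / ln(1 + r) = 12.11 years


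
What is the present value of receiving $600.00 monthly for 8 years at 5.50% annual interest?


Present value of an ordinary annuity: PV = PMT × (1 − (1 + r)^(−n)) / r
Monthly rate r = 0.055/12 ≈ 0.00458333, n = 96
PV = $600.00 × (1 − (1 + 0.055/12)^(−96)) / (0.055/12)
PV = $600.00 × 77.523453
PV = $46,514.07

PV = PMT × (1-(1+r)^(-n))/r = $46,514.07


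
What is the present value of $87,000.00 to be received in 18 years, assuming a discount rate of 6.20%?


Present value formula: PV = FV / (1 + r)^t
PV = $87,000.00 / (1 + 0.062)^18
PV = $87,000.00 / 2.952849
PV = $29,463.07

PV = FV / (1 + r)^t = $29,463.07


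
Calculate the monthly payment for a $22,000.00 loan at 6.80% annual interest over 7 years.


Loan payment formula: PMT = PV × r / (1 − (1 + r)^(−n))
Monthly rate r = 0.068/12 ≈ 0.00566667, n = 84 months
Denominator: 1 − (1 + 0.068/12)^(−84) = 0.377901
PMT = $22,000.00 × (0.068/12) / 0.377901
PMT = $329.89 per month

PMT = PV × r / (1-(1+r)^(-n)) = $329.89/month


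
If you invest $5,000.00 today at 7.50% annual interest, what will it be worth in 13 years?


Future value formula: FV = PV × (1 + r)^t
FV = $5,000.00 × (1 + 0.075)^13
FV = $5,000.00 × 2.5604131
FV = $12,802.07

FV = PV × (1 + r)^t = $12,802.07


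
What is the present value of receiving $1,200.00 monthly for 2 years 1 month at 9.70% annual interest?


Present value of an ordinary annuity: PV = PMT × (1 − (1 + r)^(−n)) / r
Monthly rate r = 0.097/12 ≈ 0.00808333, n = 25
PV = $1,200.00 × (1 − (1 + 0.097/12)^(−25)) / (0.097/12)
PV = $1,200.00 × 22.553710
PV = $27,064.45

PV = PMT × (1-(1+r)^(-n))/r = $27,064.45


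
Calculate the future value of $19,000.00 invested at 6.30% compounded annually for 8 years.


Compound interest formula: A = P(1 + r/n)^(nt)
A = $19,000.00 × (1 + 0.063/1)^(1 × 8)
Growth factor: (1 + 0.063/1)^8 = 1.6302947
A = $19,000.00 × 1.6302947
A = $30,975.60

A = P(1 + r/n)^(nt) = $30,975.60


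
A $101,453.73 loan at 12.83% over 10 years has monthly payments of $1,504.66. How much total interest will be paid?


Total paid over the life of the loan = PMT × n.
Total paid = $1,504.66 × 120 = $180,559.20
Total interest = total paid − principal = $180,559.20 − $101,453.73 = $79,105.47

Total interest = (PMT × n) - PV = $79,105.47


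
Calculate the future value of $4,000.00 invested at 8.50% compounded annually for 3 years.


Compound interest formula: A = P(1 + r/n)^(nt)
A = $4,000.00 × (1 + 0.085/1)^(1 × 3)
Growth factor: (1 + 0.085/1)^3 = 1.277289
A = $4,000.00 × 1.277289
A = $5,109.16

A = P(1 + r/n)^(nt) = $5,109.16


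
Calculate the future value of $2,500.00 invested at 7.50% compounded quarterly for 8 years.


Compound interest formula: A = P(1 + r/n)^(nt)
A = $2,500.00 × (1 + 0.075/4)^(4 × 8)
Growth factor: (1 + 0.075/4)^32 = 1.812024
A = $2,500.00 × 1.812024
A = $4,530.06

A = P(1 + r/n)^(nt) = $4,530.06


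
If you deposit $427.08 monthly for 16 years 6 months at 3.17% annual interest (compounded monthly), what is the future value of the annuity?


Future value of an ordinary annuity: FV = PMT × ((1 + r)^n − 1) / r
Monthly rate r = 0.0317/12 ≈ 0.00264167, n = 198
FV = $427.08 × ((1 + 0.0317/12)^198 − 1) / (0.0317/12)
FV = $427.08 × 259.685495
FV = $110,906.48

FV = PMT × ((1+r)^n - 1)/r = $110,906.48


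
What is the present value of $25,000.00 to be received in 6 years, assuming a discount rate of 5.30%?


Present value formula: PV = FV / (1 + r)^t
PV = $25,000.00 / (1 + 0.053)^6
PV = $25,000.00 / 1.3632334
PV = $18,338.75

PV = FV / (1 + r)^t = $18,338.75


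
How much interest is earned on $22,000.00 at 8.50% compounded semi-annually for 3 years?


Compound interest earned = final amount − principal.
A = P(1 + r/n)^(nt) = $22,000.00 × (1 + 0.085/2)^(2 × 3) = $28,240.93
Interest = A − P = $28,240.93 − $22,000.00 = $6,240.93

Interest = A - P = $6,240.93


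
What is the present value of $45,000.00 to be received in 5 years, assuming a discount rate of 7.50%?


Present value formula: PV = FV / (1 + r)^t
PV = $45,000.00 / (1 + 0.075)^5
PV = $45,000.00 / 1.4356293
PV = $31,345.14

PV = FV / (1 + r)^t = $31,345.14


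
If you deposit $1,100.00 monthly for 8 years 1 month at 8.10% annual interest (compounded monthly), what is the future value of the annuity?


Future value of an ordinary annuity: FV = PMT × ((1 + r)^n − 1) / r
Monthly rate r = 0.081/12 = 0.00675, n = 97
FV = $1,100.00 × ((1 + 0.081/12)^97 − 1) / (0.081/12)
FV = $1,100.00 × 136.360283
FV = $149,996.31

FV = PMT × ((1+r)^n - 1)/r = $149,996.31


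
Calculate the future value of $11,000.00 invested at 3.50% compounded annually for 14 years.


Compound interest formula: A = P(1 + r/n)^(nt)
A = $11,000.00 × (1 + 0.035/1)^(1 × 14)
Growth factor: (1 + 0.035/1)^14 = 1.6186945
A = $11,000.00 × 1.6186945
A = $17,805.64

A = P(1 + r/n)^(nt) = $17,805.64


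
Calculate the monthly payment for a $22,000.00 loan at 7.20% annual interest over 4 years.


Loan payment formula: PMT = PV × r / (1 − (1 + r)^(−n))
Monthly rate r = 0.072/12 = 0.006, n = 48 months
Denominator: 1 − (1 + 0.072/12)^(−48) = 0.249593
PMT = $22,000.00 × (0.072/12) / 0.249593
PMT = $528.86 per month

PMT = PV × r / (1-(1+r)^(-n)) = $528.86/month


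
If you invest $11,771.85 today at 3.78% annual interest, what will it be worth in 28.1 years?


Future value formula: FV = PV × (1 + r)^t
FV = $11,771.85 × (1 + 0.0378)^28.1
FV = $11,771.85 × 2.8365734
FV = $33,391.72

FV = PV × (1 + r)^t = $33,391.72


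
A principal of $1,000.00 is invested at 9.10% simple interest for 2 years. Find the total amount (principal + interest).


Total amount formula: A = P(1 + rt) = P + P·r·t
Interest: I = P × r × t = $1,000.00 × 0.091 × 2 = $182.00
A = P + I = $1,000.00 + $182.00 = $1,182.00

A = P + I = P(1 + rt) = $1,182.00


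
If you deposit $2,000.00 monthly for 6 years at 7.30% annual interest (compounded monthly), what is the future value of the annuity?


Future value of an ordinary annuity: FV = PMT × ((1 + r)^n − 1) / r
Monthly rate r = 0.073/12 ≈ 0.00608333, n = 72
FV = $2,000.00 × ((1 + 0.073/12)^72 − 1) / (0.073/12)
FV = $2,000.00 × 90.008243
FV = $180,016.49

FV = PMT × ((1+r)^n - 1)/r = $180,016.49


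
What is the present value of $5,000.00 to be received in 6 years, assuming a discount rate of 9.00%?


Present value formula: PV = FV / (1 + r)^t
PV = $5,000.00 / (1 + 0.09)^6
PV = $5,000.00 / 1.677100
PV = $2,981.34

PV = FV / (1 + r)^t = $2,981.34


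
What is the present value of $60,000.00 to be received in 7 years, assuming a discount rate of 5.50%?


Present value formula: PV = FV / (1 + r)^t
PV = $60,000.00 / (1 + 0.055)^7
PV = $60,000.00 / 1.454679
PV = $41,246.21

PV = FV / (1 + r)^t = $41,246.21


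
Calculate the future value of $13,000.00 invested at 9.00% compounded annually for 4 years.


Compound interest formula: A = P(1 + r/n)^(nt)
A = $13,000.00 × (1 + 0.09/1)^(1 × 4)
Growth factor: (1 + 0.09/1)^4 = 1.4115816
A = $13,000.00 × 1.4115816
A = $18,350.56

A = P(1 + r/n)^(nt) = $18,350.56


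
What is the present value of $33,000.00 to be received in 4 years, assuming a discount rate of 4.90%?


Present value formula: PV = FV / (1 + r)^t
PV = $33,000.00 / (1 + 0.049)^4
PV = $33,000.00 / 1.2108824
PV = $27,252.85

PV = FV / (1 + r)^t = $27,252.85


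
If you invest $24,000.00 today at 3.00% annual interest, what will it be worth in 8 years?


Future value formula: FV = PV × (1 + r)^t
FV = $24,000.00 × (1 + 0.03)^8
FV = $24,000.00 × 1.266770
FV = $30,402.48

FV = PV × (1 + r)^t = $30,402.48


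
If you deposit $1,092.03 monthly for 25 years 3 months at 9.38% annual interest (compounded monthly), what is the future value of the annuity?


Future value of an ordinary annuity: FV = PMT × ((1 + r)^n − 1) / r
Monthly rate r = 0.0938/12 ≈ 0.00781667, n = 303
FV = $1,092.03 × ((1 + 0.0938/12)^303 − 1) / (0.0938/12)
FV = $1,092.03 × 1225.959757
FV = $1,338,784.83

FV = PMT × ((1+r)^n - 1)/r = $1,338,784.83


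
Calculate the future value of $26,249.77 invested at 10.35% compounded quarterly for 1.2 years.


Compound interest formula: A = P(1 + r/n)^(nt)
A = $26,249.77 × (1 + 0.1035/4)^(4 × 1.2)
Growth factor: (1 + 0.1035/4)^4.8 = 1.1304552
A = $26,249.77 × 1.1304552
A = $29,674.19

A = P(1 + r/n)^(nt) = $29,674.19


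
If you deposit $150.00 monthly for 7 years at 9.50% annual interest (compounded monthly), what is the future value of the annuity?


Future value of an ordinary annuity: FV = PMT × ((1 + r)^n − 1) / r
Monthly rate r = 0.095/12 ≈ 0.00791667, n = 84
FV = $150.00 × ((1 + 0.095/12)^84 − 1) / (0.095/12)
FV = $150.00 × 118.661756
FV = $17,799.26

FV = PMT × ((1+r)^n - 1)/r = $17,799.26


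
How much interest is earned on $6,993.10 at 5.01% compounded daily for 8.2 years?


Compound interest earned = final amount − principal.
A = P(1 + r/n)^(nt) = $6,993.10 × (1 + 0.0501/365)^(365 × 8.2) = $10,545.67
Interest = A − P = $10,545.67 − $6,993.10 = $3,552.57

Interest = A - P = $3,552.57


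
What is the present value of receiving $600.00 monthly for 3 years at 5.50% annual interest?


Present value of an ordinary annuity: PV = PMT × (1 − (1 + r)^(−n)) / r
Monthly rate r = 0.055/12 ≈ 0.00458333, n = 36
PV = $600.00 × (1 − (1 + 0.055/12)^(−36)) / (0.055/12)
PV = $600.00 × 33.117077
PV = $19,870.25

PV = PMT × (1-(1+r)^(-n))/r = $19,870.25


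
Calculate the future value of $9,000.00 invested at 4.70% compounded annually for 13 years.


Compound interest formula: A = P(1 + r/n)^(nt)
A = $9,000.00 × (1 + 0.047/1)^(1 × 13)
Growth factor: (1 + 0.047/1)^13 = 1.816799
A = $9,000.00 × 1.816799
A = $16,351.19

A = P(1 + r/n)^(nt) = $16,351.19


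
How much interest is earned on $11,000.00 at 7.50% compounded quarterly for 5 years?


Compound interest earned = final amount − principal.
A = P(1 + r/n)^(nt) = $11,000.00 × (1 + 0.075/4)^(4 × 5) = $15,949.43
Interest = A − P = $15,949.43 − $11,000.00 = $4,949.43

Interest = A - P = $4,949.43


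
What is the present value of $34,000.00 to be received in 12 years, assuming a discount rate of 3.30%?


Present value formula: PV = FV / (1 + r)^t
PV = $34,000.00 / (1 + 0.033)^12
PV = $34,000.00 / 1.4763994
PV = $23,029.00

PV = FV / (1 + r)^t = $23,029.00


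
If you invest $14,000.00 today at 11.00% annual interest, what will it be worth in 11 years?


Future value formula: FV = PV × (1 + r)^t
FV = $14,000.00 × (1 + 0.11)^11
FV = $14,000.00 × 3.151757
FV = $44,124.60

FV = PV × (1 + r)^t = $44,124.60


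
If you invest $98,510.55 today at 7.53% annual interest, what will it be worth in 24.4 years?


Future value formula: FV = PV × (1 + r)^t
FV = $98,510.55 × (1 + 0.0753)^24.4
FV = $98,510.55 × 5.8792694
FV = $579,170.06

FV = PV × (1 + r)^t = $579,170.06


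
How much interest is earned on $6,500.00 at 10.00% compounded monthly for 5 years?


Compound interest earned = final amount − principal.
A = P(1 + r/n)^(nt) = $6,500.00 × (1 + 0.1/12)^(12 × 5) = $10,694.51
Interest = A − P = $10,694.51 − $6,500.00 = $4,194.51

Interest = A - P = $4,194.51


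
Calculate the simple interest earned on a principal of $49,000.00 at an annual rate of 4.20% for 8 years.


Simple interest formula: I = P × r × t
I = $49,000.00 × 0.042 × 8
I = $16,464.00

I = P × r × t = $16,464.00


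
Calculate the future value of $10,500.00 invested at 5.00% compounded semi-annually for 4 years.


Compound interest formula: A = P(1 + r/n)^(nt)
A = $10,500.00 × (1 + 0.05/2)^(2 × 4)
Growth factor: (1 + 0.05/2)^8 = 1.218403
A = $10,500.00 × 1.218403
A = $12,793.23

A = P(1 + r/n)^(nt) = $12,793.23


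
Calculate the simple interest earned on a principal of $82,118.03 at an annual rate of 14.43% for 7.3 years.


Simple interest formula: I = P × r × t
I = $82,118.03 × 0.1443 × 7.3
I = $86,502.31

I = P × r × t = $86,502.31


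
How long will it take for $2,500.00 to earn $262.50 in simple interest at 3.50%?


Rearrange the simple interest formula for t:
I = P × r × t  ⇒  t = I / (P × r)
t = $262.50 / ($2,500.00 × 0.035)
t = 3

t = I/(P×r) = 3 years


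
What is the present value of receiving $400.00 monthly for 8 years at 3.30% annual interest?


Present value of an ordinary annuity: PV = PMT × (1 − (1 + r)^(−n)) / r
Monthly rate r = 0.033/12 = 0.00275, n = 96
PV = $400.00 × (1 − (1 + 0.033/12)^(−96)) / (0.033/12)
PV = $400.00 × 84.272053
PV = $33,708.82

PV = PMT × (1-(1+r)^(-n))/r = $33,708.82


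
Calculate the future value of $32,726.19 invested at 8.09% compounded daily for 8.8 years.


Compound interest formula: A = P(1 + r/n)^(nt)
A = $32,726.19 × (1 + 0.0809/365)^(365 × 8.8)
Growth factor: (1 + 0.0809/365)^3212 = 2.0377395
A = $32,726.19 × 2.0377395
A = $66,687.45

A = P(1 + r/n)^(nt) = $66,687.45


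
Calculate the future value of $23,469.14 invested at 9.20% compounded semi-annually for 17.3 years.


Compound interest formula: A = P(1 + r/n)^(nt)
A = $23,469.14 × (1 + 0.092/2)^(2 × 17.3)
Growth factor: (1 + 0.092/2)^34.6 = 4.740196
A = $23,469.14 × 4.740196
A = $111,248.32

A = P(1 + r/n)^(nt) = $111,248.32


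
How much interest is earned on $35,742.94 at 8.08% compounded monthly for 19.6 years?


Compound interest earned = final amount − principal.
A = P(1 + r/n)^(nt) = $35,742.94 × (1 + 0.0808/12)^(12 × 19.6) = $173,248.13
Interest = A − P = $173,248.13 − $35,742.94 = $137,505.19

Interest = A - P = $137,505.19


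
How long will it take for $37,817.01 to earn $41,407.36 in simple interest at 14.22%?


Rearrange the simple interest formula for t:
I = P × r × t  ⇒  t = I / (P × r)
t = $41,407.36 / ($37,817.01 × 0.1422)
t = 7.7

t = I/(P×r) = 7.7 years


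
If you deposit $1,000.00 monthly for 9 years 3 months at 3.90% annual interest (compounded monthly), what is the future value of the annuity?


Future value of an ordinary annuity: FV = PMT × ((1 + r)^n − 1) / r
Monthly rate r = 0.039/12 = 0.00325, n = 111
FV = $1,000.00 × ((1 + 0.039/12)^111 − 1) / (0.039/12)
FV = $1,000.00 × 133.404924
FV = $133,404.92

FV = PMT × ((1+r)^n - 1)/r = $133,404.92


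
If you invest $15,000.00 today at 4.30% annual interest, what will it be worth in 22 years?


Future value formula: FV = PV × (1 + r)^t
FV = $15,000.00 × (1 + 0.043)^22
FV = $15,000.00 × 2.5249616
FV = $37,874.42

FV = PV × (1 + r)^t = $37,874.42


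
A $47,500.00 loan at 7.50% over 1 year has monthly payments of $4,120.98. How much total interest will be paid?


Total paid over the life of the loan = PMT × n.
Total paid = $4,120.98 × 12 = $49,451.76
Total interest = total paid − principal = $49,451.76 − $47,500.00 = $1,951.76

Total interest = (PMT × n) - PV = $1,951.76


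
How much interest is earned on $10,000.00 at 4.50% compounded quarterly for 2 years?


Compound interest earned = final amount − principal.
A = P(1 + r/n)^(nt) = $10,000.00 × (1 + 0.045/4)^(4 × 2) = $10,936.25
Interest = A − P = $10,936.25 − $10,000.00 = $936.25

Interest = A - P = $936.25


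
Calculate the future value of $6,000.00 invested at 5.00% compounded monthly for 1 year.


Compound interest formula: A = P(1 + r/n)^(nt)
A = $6,000.00 × (1 + 0.05/12)^(12 × 1)
Growth factor: (1 + 0.05/12)^12 = 1.051162
A = $6,000.00 × 1.051162
A = $6,306.97

A = P(1 + r/n)^(nt) = $6,306.97


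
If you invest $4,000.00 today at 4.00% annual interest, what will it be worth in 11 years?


Future value formula: FV = PV × (1 + r)^t
FV = $4,000.00 × (1 + 0.04)^11
FV = $4,000.00 × 1.539454
FV = $6,157.82

FV = PV × (1 + r)^t = $6,157.82


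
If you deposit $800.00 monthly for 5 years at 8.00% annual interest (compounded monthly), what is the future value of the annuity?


Future value of an ordinary annuity: FV = PMT × ((1 + r)^n − 1) / r
Monthly rate r = 0.08/12 ≈ 0.00666667, n = 60
FV = $800.00 × ((1 + 0.08/12)^60 − 1) / (0.08/12)
FV = $800.00 × 73.476856
FV = $58,781.48

FV = PMT × ((1+r)^n - 1)/r = $58,781.48


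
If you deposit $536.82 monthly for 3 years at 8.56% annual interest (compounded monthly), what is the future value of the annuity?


Future value of an ordinary annuity: FV = PMT × ((1 + r)^n − 1) / r
Monthly rate r = 0.0856/12 ≈ 0.00713333, n = 36
FV = $536.82 × ((1 + 0.0856/12)^36 − 1) / (0.0856/12)
FV = $536.82 × 40.879709
FV = $21,945.05

FV = PMT × ((1+r)^n - 1)/r = $21,945.05


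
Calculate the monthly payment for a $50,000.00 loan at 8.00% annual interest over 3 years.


Loan payment formula: PMT = PV × r / (1 − (1 + r)^(−n))
Monthly rate r = 0.08/12 ≈ 0.00666667, n = 36 months
Denominator: 1 − (1 + 0.08/12)^(−36) = 0.212745
PMT = $50,000.00 × (0.08/12) / 0.212745
PMT = $1,566.82 per month

PMT = PV × r / (1-(1+r)^(-n)) = $1,566.82/month


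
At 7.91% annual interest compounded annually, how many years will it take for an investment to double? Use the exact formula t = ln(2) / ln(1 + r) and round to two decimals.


Doubling condition: (1 + r)^t = 2
Take ln of both sides: t × ln(1 + r) = ln(2)
t = ln(2) / ln(1 + r)
t = 0.693147 / 0.076127
t = 9.11

t = ln(2) / ln(1 + r) = 9.11 years


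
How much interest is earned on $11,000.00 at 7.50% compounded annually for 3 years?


Compound interest earned = final amount − principal.
A = P(1 + r/n)^(nt) = $11,000.00 × (1 + 0.075/1)^(1 × 3) = $13,665.27
Interest = A − P = $13,665.27 − $11,000.00 = $2,665.27

Interest = A - P = $2,665.27


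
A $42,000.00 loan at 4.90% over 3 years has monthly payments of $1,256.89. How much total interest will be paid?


Total paid over the life of the loan = PMT × n.
Total paid = $1,256.89 × 36 = $45,248.04
Total interest = total paid − principal = $45,248.04 − $42,000.00 = $3,248.04

Total interest = (PMT × n) - PV = $3,248.04


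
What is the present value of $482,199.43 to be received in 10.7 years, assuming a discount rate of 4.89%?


Present value formula: PV = FV / (1 + r)^t
PV = $482,199.43 / (1 + 0.0489)^10.7
PV = $482,199.43 / 1.6666896
PV = $289,315.68

PV = FV / (1 + r)^t = $289,315.68


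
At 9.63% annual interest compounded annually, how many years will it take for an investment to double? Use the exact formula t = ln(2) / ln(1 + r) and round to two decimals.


Doubling condition: (1 + r)^t = 2
Take ln of both sides: t × ln(1 + r) = ln(2)
t = ln(2) / ln(1 + r)
t = 0.693147 / 0.091941
t = 7.54

t = ln(2) / ln(1 + r) = 7.54 years


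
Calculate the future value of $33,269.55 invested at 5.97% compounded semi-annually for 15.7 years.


Compound interest formula: A = P(1 + r/n)^(nt)
A = $33,269.55 × (1 + 0.0597/2)^(2 × 15.7)
Growth factor: (1 + 0.0597/2)^31.4 = 2.5182727
A = $33,269.55 × 2.5182727
A = $83,781.80

A = P(1 + r/n)^(nt) = $83,781.80


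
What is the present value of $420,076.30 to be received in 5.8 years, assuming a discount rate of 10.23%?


Present value formula: PV = FV / (1 + r)^t
PV = $420,076.30 / (1 + 0.1023)^5.8
PV = $420,076.30 / 1.7592959
PV = $238,775.24

PV = FV / (1 + r)^t = $238,775.24


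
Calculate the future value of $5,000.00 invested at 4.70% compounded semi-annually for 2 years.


Compound interest formula: A = P(1 + r/n)^(nt)
A = $5,000.00 × (1 + 0.047/2)^(2 × 2)
Growth factor: (1 + 0.047/2)^4 = 1.097366
A = $5,000.00 × 1.097366
A = $5,486.83

A = P(1 + r/n)^(nt) = $5,486.83


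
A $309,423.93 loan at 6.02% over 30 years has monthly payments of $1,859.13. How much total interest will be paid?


Total paid over the life of the loan = PMT × n.
Total paid = $1,859.13 × 360 = $669,286.80
Total interest = total paid − principal = $669,286.80 − $309,423.93 = $359,862.87

Total interest = (PMT × n) - PV = $359,862.87


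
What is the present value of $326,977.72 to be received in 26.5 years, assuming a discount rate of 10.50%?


Present value formula: PV = FV / (1 + r)^t
PV = $326,977.72 / (1 + 0.105)^26.5
PV = $326,977.72 / 14.096145
PV = $23,196.25

PV = FV / (1 + r)^t = $23,196.25


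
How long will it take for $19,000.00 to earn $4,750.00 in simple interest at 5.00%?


Rearrange the simple interest formula for t:
I = P × r × t  ⇒  t = I / (P × r)
t = $4,750.00 / ($19,000.00 × 0.05)
t = 5

t = I/(P×r) = 5 years


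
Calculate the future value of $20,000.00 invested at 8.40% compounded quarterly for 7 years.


Compound interest formula: A = P(1 + r/n)^(nt)
A = $20,000.00 × (1 + 0.084/4)^(4 × 7)
Growth factor: (1 + 0.084/4)^28 = 1.789455
A = $20,000.00 × 1.789455
A = $35,789.10

A = P(1 + r/n)^(nt) = $35,789.10


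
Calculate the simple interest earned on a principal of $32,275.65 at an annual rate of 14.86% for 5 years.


Simple interest formula: I = P × r × t
I = $32,275.65 × 0.1486 × 5
I = $23,980.81

I = P × r × t = $23,980.81


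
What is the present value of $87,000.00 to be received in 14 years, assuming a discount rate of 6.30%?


Present value formula: PV = FV / (1 + r)^t
PV = $87,000.00 / (1 + 0.063)^14
PV = $87,000.00 / 2.3521537
PV = $36,987.38

PV = FV / (1 + r)^t = $36,987.38


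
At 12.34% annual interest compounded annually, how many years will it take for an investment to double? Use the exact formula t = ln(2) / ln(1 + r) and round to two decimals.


Doubling condition: (1 + r)^t = 2
Take ln of both sides: t × ln(1 + r) = ln(2)
t = ln(2) / ln(1 + r)
t = 0.693147 / 0.116360
t = 5.96

t = ln(2) / ln(1 + r) = 5.96 years


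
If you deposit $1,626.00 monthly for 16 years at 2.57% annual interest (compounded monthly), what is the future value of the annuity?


Future value of an ordinary annuity: FV = PMT × ((1 + r)^n − 1) / r
Monthly rate r = 0.0257/12 ≈ 0.00214167, n = 192
FV = $1,626.00 × ((1 + 0.0257/12)^192 − 1) / (0.0257/12)
FV = $1,626.00 × 237.181567
FV = $385,657.23

FV = PMT × ((1+r)^n - 1)/r = $385,657.23


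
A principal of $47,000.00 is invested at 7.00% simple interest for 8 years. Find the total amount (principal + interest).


Total amount formula: A = P(1 + rt) = P + P·r·t
Interest: I = P × r × t = $47,000.00 × 0.07 × 8 = $26,320.00
A = P + I = $47,000.00 + $26,320.00 = $73,320.00

A = P + I = P(1 + rt) = $73,320.00


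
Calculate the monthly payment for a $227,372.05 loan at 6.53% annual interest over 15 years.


Loan payment formula: PMT = PV × r / (1 − (1 + r)^(−n))
Monthly rate r = 0.0653/12 ≈ 0.00544167, n = 180 months
Denominator: 1 − (1 + 0.0653/12)^(−180) = 0.623503
PMT = $227,372.05 × (0.0653/12) / 0.623503
PMT = $1,984.41 per month

PMT = PV × r / (1-(1+r)^(-n)) = $1,984.41/month


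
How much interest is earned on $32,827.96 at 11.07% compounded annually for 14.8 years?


Compound interest earned = final amount − principal.
A = P(1 + r/n)^(nt) = $32,827.96 × (1 + 0.1107/1)^(1 × 14.8) = $155,265.91
Interest = A − P = $155,265.91 − $32,827.96 = $122,437.95

Interest = A - P = $122,437.95


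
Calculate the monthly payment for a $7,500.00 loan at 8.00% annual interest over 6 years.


Loan payment formula: PMT = PV × r / (1 − (1 + r)^(−n))
Monthly rate r = 0.08/12 ≈ 0.00666667, n = 72 months
Denominator: 1 − (1 + 0.08/12)^(−72) = 0.380230
PMT = $7,500.00 × (0.08/12) / 0.380230
PMT = $131.50 per month

PMT = PV × r / (1-(1+r)^(-n)) = $131.50/month


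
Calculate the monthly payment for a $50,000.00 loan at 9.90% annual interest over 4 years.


Loan payment formula: PMT = PV × r / (1 − (1 + r)^(−n))
Monthly rate r = 0.099/12 = 0.00825, n = 48 months
Denominator: 1 − (1 + 0.099/12)^(−48) = 0.325899
PMT = $50,000.00 × (0.099/12) / 0.325899
PMT = $1,265.73 per month

PMT = PV × r / (1-(1+r)^(-n)) = $1,265.73/month


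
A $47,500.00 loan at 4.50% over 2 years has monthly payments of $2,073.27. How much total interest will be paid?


Total paid over the life of the loan = PMT × n.
Total paid = $2,073.27 × 24 = $49,758.48
Total interest = total paid − principal = $49,758.48 − $47,500.00 = $2,258.48

Total interest = (PMT × n) - PV = $2,258.48


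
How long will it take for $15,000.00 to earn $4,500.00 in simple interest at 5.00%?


Rearrange the simple interest formula for t:
I = P × r × t  ⇒  t = I / (P × r)
t = $4,500.00 / ($15,000.00 × 0.05)
t = 6

t = I/(P×r) = 6 years


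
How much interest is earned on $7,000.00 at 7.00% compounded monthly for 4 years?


Compound interest earned = final amount − principal.
A = P(1 + r/n)^(nt) = $7,000.00 × (1 + 0.07/12)^(12 × 4) = $9,254.38
Interest = A − P = $9,254.38 − $7,000.00 = $2,254.38

Interest = A - P = $2,254.38


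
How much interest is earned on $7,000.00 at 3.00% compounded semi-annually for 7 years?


Compound interest earned = final amount − principal.
A = P(1 + r/n)^(nt) = $7,000.00 × (1 + 0.03/2)^(2 × 7) = $8,622.29
Interest = A − P = $8,622.29 − $7,000.00 = $1,622.29

Interest = A - P = $1,622.29


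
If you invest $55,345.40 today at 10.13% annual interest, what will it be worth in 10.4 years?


Future value formula: FV = PV × (1 + r)^t
FV = $55,345.40 × (1 + 0.1013)^10.4
FV = $55,345.40 × 2.7278385
FV = $150,973.31

FV = PV × (1 + r)^t = $150,973.31


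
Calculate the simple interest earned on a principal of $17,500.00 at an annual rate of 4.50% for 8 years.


Simple interest formula: I = P × r × t
I = $17,500.00 × 0.045 × 8
I = $6,300.00

I = P × r × t = $6,300.00


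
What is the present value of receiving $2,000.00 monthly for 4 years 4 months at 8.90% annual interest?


Present value of an ordinary annuity: PV = PMT × (1 − (1 + r)^(−n)) / r
Monthly rate r = 0.089/12 ≈ 0.00741667, n = 52
PV = $2,000.00 × (1 − (1 + 0.089/12)^(−52)) / (0.089/12)
PV = $2,000.00 × 43.015877
PV = $86,031.75

PV = PMT × (1-(1+r)^(-n))/r = $86,031.75


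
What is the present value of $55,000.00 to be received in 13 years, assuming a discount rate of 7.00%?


Present value formula: PV = FV / (1 + r)^t
PV = $55,000.00 / (1 + 0.07)^13
PV = $55,000.00 / 2.409845
PV = $22,823.04

PV = FV / (1 + r)^t = $22,823.04


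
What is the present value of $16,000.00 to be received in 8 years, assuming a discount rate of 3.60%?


Present value formula: PV = FV / (1 + r)^t
PV = $16,000.00 / (1 + 0.036)^8
PV = $16,000.00 / 1.327022
PV = $12,057.07

PV = FV / (1 + r)^t = $12,057.07


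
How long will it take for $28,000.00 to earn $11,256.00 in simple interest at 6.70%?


Rearrange the simple interest formula for t:
I = P × r × t  ⇒  t = I / (P × r)
t = $11,256.00 / ($28,000.00 × 0.067)
t = 6

t = I/(P×r) = 6 years


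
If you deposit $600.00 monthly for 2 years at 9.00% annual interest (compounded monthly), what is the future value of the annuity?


Future value of an ordinary annuity: FV = PMT × ((1 + r)^n − 1) / r
Monthly rate r = 0.09/12 = 0.0075, n = 24
FV = $600.00 × ((1 + 0.09/12)^24 − 1) / (0.09/12)
FV = $600.00 × 26.188471
FV = $15,713.08

FV = PMT × ((1+r)^n - 1)/r = $15,713.08


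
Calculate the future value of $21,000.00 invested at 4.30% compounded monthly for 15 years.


Compound interest formula: A = P(1 + r/n)^(nt)
A = $21,000.00 × (1 + 0.043/12)^(12 × 15)
Growth factor: (1 + 0.043/12)^180 = 1.903791
A = $21,000.00 × 1.903791
A = $39,979.61

A = P(1 + r/n)^(nt) = $39,979.61


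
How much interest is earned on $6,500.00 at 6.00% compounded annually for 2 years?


Compound interest earned = final amount − principal.
A = P(1 + r/n)^(nt) = $6,500.00 × (1 + 0.06/1)^(1 × 2) = $7,303.40
Interest = A − P = $7,303.40 − $6,500.00 = $803.40

Interest = A - P = $803.40


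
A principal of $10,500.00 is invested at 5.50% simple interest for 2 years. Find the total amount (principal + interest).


Total amount formula: A = P(1 + rt) = P + P·r·t
Interest: I = P × r × t = $10,500.00 × 0.055 × 2 = $1,155.00
A = P + I = $10,500.00 + $1,155.00 = $11,655.00

A = P + I = P(1 + rt) = $11,655.00


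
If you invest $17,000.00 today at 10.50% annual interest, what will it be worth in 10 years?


Future value formula: FV = PV × (1 + r)^t
FV = $17,000.00 × (1 + 0.105)^10
FV = $17,000.00 × 2.7140808
FV = $46,139.37

FV = PV × (1 + r)^t = $46,139.37


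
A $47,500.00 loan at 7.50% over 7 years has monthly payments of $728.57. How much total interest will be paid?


Total paid over the life of the loan = PMT × n.
Total paid = $728.57 × 84 = $61,199.88
Total interest = total paid − principal = $61,199.88 − $47,500.00 = $13,699.88

Total interest = (PMT × n) - PV = $13,699.88


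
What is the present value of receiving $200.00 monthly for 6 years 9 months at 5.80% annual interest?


Present value of an ordinary annuity: PV = PMT × (1 − (1 + r)^(−n)) / r
Monthly rate r = 0.058/12 ≈ 0.00483333, n = 81
PV = $200.00 × (1 − (1 + 0.058/12)^(−81)) / (0.058/12)
PV = $200.00 × 66.893810
PV = $13,378.76

PV = PMT × (1-(1+r)^(-n))/r = $13,378.76


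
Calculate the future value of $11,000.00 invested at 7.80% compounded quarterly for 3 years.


Compound interest formula: A = P(1 + r/n)^(nt)
A = $11,000.00 × (1 + 0.078/4)^(4 × 3)
Growth factor: (1 + 0.078/4)^12 = 1.260802
A = $11,000.00 × 1.260802
A = $13,868.82

A = P(1 + r/n)^(nt) = $13,868.82


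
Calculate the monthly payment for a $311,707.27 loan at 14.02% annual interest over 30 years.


Loan payment formula: PMT = PV × r / (1 − (1 + r)^(−n))
Monthly rate r = 0.1402/12 ≈ 0.01168333, n = 360 months
Denominator: 1 − (1 + 0.1402/12)^(−360) = 0.984726
PMT = $311,707.27 × (0.1402/12) / 0.984726
PMT = $3,698.27 per month

PMT = PV × r / (1-(1+r)^(-n)) = $3,698.27/month


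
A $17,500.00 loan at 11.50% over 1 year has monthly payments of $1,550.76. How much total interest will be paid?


Total paid over the life of the loan = PMT × n.
Total paid = $1,550.76 × 12 = $18,609.12
Total interest = total paid − principal = $18,609.12 − $17,500.00 = $1,109.12

Total interest = (PMT × n) - PV = $1,109.12
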